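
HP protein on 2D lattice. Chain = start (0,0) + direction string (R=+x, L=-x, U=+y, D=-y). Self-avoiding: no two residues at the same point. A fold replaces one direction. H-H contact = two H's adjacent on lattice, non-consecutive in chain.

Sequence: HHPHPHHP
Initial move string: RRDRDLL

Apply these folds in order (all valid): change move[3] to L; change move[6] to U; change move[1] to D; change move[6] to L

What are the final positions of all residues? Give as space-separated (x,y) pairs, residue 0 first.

Answer: (0,0) (1,0) (1,-1) (1,-2) (0,-2) (0,-3) (-1,-3) (-2,-3)

Derivation:
Initial moves: RRDRDLL
Fold: move[3]->L => RRDLDLL (positions: [(0, 0), (1, 0), (2, 0), (2, -1), (1, -1), (1, -2), (0, -2), (-1, -2)])
Fold: move[6]->U => RRDLDLU (positions: [(0, 0), (1, 0), (2, 0), (2, -1), (1, -1), (1, -2), (0, -2), (0, -1)])
Fold: move[1]->D => RDDLDLU (positions: [(0, 0), (1, 0), (1, -1), (1, -2), (0, -2), (0, -3), (-1, -3), (-1, -2)])
Fold: move[6]->L => RDDLDLL (positions: [(0, 0), (1, 0), (1, -1), (1, -2), (0, -2), (0, -3), (-1, -3), (-2, -3)])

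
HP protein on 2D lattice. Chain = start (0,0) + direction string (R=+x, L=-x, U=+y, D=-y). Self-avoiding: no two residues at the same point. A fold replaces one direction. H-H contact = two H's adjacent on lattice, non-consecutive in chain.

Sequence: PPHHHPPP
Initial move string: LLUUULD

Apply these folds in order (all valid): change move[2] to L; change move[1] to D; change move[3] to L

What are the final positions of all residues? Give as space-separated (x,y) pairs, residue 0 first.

Initial moves: LLUUULD
Fold: move[2]->L => LLLUULD (positions: [(0, 0), (-1, 0), (-2, 0), (-3, 0), (-3, 1), (-3, 2), (-4, 2), (-4, 1)])
Fold: move[1]->D => LDLUULD (positions: [(0, 0), (-1, 0), (-1, -1), (-2, -1), (-2, 0), (-2, 1), (-3, 1), (-3, 0)])
Fold: move[3]->L => LDLLULD (positions: [(0, 0), (-1, 0), (-1, -1), (-2, -1), (-3, -1), (-3, 0), (-4, 0), (-4, -1)])

Answer: (0,0) (-1,0) (-1,-1) (-2,-1) (-3,-1) (-3,0) (-4,0) (-4,-1)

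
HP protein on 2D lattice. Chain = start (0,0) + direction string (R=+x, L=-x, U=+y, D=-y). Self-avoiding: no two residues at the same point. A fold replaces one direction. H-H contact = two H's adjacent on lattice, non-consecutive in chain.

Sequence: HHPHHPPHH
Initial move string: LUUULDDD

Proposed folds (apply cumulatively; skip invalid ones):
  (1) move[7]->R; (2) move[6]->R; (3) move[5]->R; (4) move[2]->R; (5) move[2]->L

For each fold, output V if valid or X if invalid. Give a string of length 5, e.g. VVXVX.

Answer: XXXXV

Derivation:
Initial: LUUULDDD -> [(0, 0), (-1, 0), (-1, 1), (-1, 2), (-1, 3), (-2, 3), (-2, 2), (-2, 1), (-2, 0)]
Fold 1: move[7]->R => LUUULDDR INVALID (collision), skipped
Fold 2: move[6]->R => LUUULDRD INVALID (collision), skipped
Fold 3: move[5]->R => LUUULRDD INVALID (collision), skipped
Fold 4: move[2]->R => LURULDDD INVALID (collision), skipped
Fold 5: move[2]->L => LULULDDD VALID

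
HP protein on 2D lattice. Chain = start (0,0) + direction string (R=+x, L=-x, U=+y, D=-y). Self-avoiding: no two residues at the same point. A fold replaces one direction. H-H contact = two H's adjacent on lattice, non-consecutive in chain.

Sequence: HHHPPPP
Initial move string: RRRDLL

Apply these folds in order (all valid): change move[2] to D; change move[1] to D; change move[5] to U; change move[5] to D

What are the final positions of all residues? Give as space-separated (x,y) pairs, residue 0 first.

Answer: (0,0) (1,0) (1,-1) (1,-2) (1,-3) (0,-3) (0,-4)

Derivation:
Initial moves: RRRDLL
Fold: move[2]->D => RRDDLL (positions: [(0, 0), (1, 0), (2, 0), (2, -1), (2, -2), (1, -2), (0, -2)])
Fold: move[1]->D => RDDDLL (positions: [(0, 0), (1, 0), (1, -1), (1, -2), (1, -3), (0, -3), (-1, -3)])
Fold: move[5]->U => RDDDLU (positions: [(0, 0), (1, 0), (1, -1), (1, -2), (1, -3), (0, -3), (0, -2)])
Fold: move[5]->D => RDDDLD (positions: [(0, 0), (1, 0), (1, -1), (1, -2), (1, -3), (0, -3), (0, -4)])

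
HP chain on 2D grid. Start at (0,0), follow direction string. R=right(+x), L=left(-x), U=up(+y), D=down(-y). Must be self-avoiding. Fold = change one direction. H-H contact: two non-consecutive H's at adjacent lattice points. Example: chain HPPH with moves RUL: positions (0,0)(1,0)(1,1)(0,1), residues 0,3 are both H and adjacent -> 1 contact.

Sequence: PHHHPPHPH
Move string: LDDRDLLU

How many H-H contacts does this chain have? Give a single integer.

Answer: 2

Derivation:
Positions: [(0, 0), (-1, 0), (-1, -1), (-1, -2), (0, -2), (0, -3), (-1, -3), (-2, -3), (-2, -2)]
H-H contact: residue 3 @(-1,-2) - residue 8 @(-2, -2)
H-H contact: residue 3 @(-1,-2) - residue 6 @(-1, -3)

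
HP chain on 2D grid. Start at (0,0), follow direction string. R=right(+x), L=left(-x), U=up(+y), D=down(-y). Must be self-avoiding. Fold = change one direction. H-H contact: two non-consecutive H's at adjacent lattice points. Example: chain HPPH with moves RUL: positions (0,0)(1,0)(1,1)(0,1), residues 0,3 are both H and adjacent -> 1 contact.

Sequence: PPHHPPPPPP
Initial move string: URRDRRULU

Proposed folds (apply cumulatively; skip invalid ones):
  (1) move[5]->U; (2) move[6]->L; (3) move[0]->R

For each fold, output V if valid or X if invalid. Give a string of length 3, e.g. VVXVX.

Answer: VXV

Derivation:
Initial: URRDRRULU -> [(0, 0), (0, 1), (1, 1), (2, 1), (2, 0), (3, 0), (4, 0), (4, 1), (3, 1), (3, 2)]
Fold 1: move[5]->U => URRDRUULU VALID
Fold 2: move[6]->L => URRDRULLU INVALID (collision), skipped
Fold 3: move[0]->R => RRRDRUULU VALID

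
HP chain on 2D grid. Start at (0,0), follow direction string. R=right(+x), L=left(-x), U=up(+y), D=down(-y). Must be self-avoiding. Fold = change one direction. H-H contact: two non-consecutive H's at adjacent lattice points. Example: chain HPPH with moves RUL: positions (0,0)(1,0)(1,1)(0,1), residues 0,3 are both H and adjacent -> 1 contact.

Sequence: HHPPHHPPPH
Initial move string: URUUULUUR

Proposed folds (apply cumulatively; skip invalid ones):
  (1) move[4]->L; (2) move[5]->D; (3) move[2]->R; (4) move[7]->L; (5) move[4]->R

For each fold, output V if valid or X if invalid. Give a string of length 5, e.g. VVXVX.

Answer: VXVXX

Derivation:
Initial: URUUULUUR -> [(0, 0), (0, 1), (1, 1), (1, 2), (1, 3), (1, 4), (0, 4), (0, 5), (0, 6), (1, 6)]
Fold 1: move[4]->L => URUULLUUR VALID
Fold 2: move[5]->D => URUULDUUR INVALID (collision), skipped
Fold 3: move[2]->R => URRULLUUR VALID
Fold 4: move[7]->L => URRULLULR INVALID (collision), skipped
Fold 5: move[4]->R => URRURLUUR INVALID (collision), skipped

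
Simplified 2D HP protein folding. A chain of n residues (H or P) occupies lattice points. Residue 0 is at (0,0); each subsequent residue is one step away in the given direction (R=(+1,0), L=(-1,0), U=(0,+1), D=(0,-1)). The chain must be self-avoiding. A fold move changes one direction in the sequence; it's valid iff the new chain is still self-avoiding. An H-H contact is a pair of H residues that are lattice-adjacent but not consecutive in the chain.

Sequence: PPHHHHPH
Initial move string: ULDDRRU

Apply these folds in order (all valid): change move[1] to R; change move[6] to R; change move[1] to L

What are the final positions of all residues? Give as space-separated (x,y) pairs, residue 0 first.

Answer: (0,0) (0,1) (-1,1) (-1,0) (-1,-1) (0,-1) (1,-1) (2,-1)

Derivation:
Initial moves: ULDDRRU
Fold: move[1]->R => URDDRRU (positions: [(0, 0), (0, 1), (1, 1), (1, 0), (1, -1), (2, -1), (3, -1), (3, 0)])
Fold: move[6]->R => URDDRRR (positions: [(0, 0), (0, 1), (1, 1), (1, 0), (1, -1), (2, -1), (3, -1), (4, -1)])
Fold: move[1]->L => ULDDRRR (positions: [(0, 0), (0, 1), (-1, 1), (-1, 0), (-1, -1), (0, -1), (1, -1), (2, -1)])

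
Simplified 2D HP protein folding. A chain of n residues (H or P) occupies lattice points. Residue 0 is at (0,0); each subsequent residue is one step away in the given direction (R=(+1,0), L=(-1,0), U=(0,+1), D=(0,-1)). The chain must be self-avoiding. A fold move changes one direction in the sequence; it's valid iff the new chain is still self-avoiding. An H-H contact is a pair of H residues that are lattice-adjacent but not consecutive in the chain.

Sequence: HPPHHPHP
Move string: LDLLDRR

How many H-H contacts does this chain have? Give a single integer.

Positions: [(0, 0), (-1, 0), (-1, -1), (-2, -1), (-3, -1), (-3, -2), (-2, -2), (-1, -2)]
H-H contact: residue 3 @(-2,-1) - residue 6 @(-2, -2)

Answer: 1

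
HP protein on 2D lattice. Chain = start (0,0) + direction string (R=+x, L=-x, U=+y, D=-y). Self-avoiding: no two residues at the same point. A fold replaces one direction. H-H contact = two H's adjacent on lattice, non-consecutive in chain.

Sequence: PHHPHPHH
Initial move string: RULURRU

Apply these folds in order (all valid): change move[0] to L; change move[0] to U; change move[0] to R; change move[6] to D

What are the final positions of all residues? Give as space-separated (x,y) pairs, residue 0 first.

Initial moves: RULURRU
Fold: move[0]->L => LULURRU (positions: [(0, 0), (-1, 0), (-1, 1), (-2, 1), (-2, 2), (-1, 2), (0, 2), (0, 3)])
Fold: move[0]->U => UULURRU (positions: [(0, 0), (0, 1), (0, 2), (-1, 2), (-1, 3), (0, 3), (1, 3), (1, 4)])
Fold: move[0]->R => RULURRU (positions: [(0, 0), (1, 0), (1, 1), (0, 1), (0, 2), (1, 2), (2, 2), (2, 3)])
Fold: move[6]->D => RULURRD (positions: [(0, 0), (1, 0), (1, 1), (0, 1), (0, 2), (1, 2), (2, 2), (2, 1)])

Answer: (0,0) (1,0) (1,1) (0,1) (0,2) (1,2) (2,2) (2,1)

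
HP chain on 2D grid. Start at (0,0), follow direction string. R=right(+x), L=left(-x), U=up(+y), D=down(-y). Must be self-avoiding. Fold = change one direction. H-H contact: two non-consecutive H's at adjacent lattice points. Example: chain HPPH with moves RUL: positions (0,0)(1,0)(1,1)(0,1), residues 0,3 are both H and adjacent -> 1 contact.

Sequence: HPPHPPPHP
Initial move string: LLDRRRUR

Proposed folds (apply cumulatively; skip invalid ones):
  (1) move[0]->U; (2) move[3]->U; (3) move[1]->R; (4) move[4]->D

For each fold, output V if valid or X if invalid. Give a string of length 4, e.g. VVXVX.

Answer: XXXV

Derivation:
Initial: LLDRRRUR -> [(0, 0), (-1, 0), (-2, 0), (-2, -1), (-1, -1), (0, -1), (1, -1), (1, 0), (2, 0)]
Fold 1: move[0]->U => ULDRRRUR INVALID (collision), skipped
Fold 2: move[3]->U => LLDURRUR INVALID (collision), skipped
Fold 3: move[1]->R => LRDRRRUR INVALID (collision), skipped
Fold 4: move[4]->D => LLDRDRUR VALID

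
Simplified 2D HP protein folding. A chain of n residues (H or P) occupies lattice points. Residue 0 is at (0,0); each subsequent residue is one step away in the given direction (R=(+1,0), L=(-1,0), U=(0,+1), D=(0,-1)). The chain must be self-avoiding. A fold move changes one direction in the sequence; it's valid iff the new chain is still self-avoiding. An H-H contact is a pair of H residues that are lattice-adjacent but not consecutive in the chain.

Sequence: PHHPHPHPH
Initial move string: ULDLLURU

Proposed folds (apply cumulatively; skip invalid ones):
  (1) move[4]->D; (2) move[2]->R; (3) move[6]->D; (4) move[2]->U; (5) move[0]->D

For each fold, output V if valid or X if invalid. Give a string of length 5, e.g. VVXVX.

Answer: XXXVV

Derivation:
Initial: ULDLLURU -> [(0, 0), (0, 1), (-1, 1), (-1, 0), (-2, 0), (-3, 0), (-3, 1), (-2, 1), (-2, 2)]
Fold 1: move[4]->D => ULDLDURU INVALID (collision), skipped
Fold 2: move[2]->R => ULRLLURU INVALID (collision), skipped
Fold 3: move[6]->D => ULDLLUDU INVALID (collision), skipped
Fold 4: move[2]->U => ULULLURU VALID
Fold 5: move[0]->D => DLULLURU VALID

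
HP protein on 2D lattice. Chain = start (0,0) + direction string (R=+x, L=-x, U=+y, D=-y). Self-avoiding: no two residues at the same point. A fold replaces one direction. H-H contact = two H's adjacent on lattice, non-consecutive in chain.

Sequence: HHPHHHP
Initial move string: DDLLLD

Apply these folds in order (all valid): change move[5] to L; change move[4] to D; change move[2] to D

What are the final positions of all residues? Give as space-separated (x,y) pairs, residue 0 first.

Answer: (0,0) (0,-1) (0,-2) (0,-3) (-1,-3) (-1,-4) (-2,-4)

Derivation:
Initial moves: DDLLLD
Fold: move[5]->L => DDLLLL (positions: [(0, 0), (0, -1), (0, -2), (-1, -2), (-2, -2), (-3, -2), (-4, -2)])
Fold: move[4]->D => DDLLDL (positions: [(0, 0), (0, -1), (0, -2), (-1, -2), (-2, -2), (-2, -3), (-3, -3)])
Fold: move[2]->D => DDDLDL (positions: [(0, 0), (0, -1), (0, -2), (0, -3), (-1, -3), (-1, -4), (-2, -4)])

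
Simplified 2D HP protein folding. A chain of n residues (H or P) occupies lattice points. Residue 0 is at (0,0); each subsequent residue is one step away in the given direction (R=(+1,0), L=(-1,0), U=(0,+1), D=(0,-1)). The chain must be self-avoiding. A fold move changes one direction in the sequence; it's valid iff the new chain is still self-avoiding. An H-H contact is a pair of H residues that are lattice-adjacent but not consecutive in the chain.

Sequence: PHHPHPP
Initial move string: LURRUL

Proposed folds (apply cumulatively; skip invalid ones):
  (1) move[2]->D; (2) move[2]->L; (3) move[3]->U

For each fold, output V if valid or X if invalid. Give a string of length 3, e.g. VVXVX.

Initial: LURRUL -> [(0, 0), (-1, 0), (-1, 1), (0, 1), (1, 1), (1, 2), (0, 2)]
Fold 1: move[2]->D => LUDRUL INVALID (collision), skipped
Fold 2: move[2]->L => LULRUL INVALID (collision), skipped
Fold 3: move[3]->U => LURUUL VALID

Answer: XXV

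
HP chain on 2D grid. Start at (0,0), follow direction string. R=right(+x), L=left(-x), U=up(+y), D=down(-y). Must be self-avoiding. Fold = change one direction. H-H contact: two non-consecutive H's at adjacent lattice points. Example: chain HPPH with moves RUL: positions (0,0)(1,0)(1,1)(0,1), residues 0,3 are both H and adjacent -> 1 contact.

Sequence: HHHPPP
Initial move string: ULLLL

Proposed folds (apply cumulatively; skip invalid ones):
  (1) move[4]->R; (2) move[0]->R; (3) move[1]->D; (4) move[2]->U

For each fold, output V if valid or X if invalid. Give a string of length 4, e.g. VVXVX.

Initial: ULLLL -> [(0, 0), (0, 1), (-1, 1), (-2, 1), (-3, 1), (-4, 1)]
Fold 1: move[4]->R => ULLLR INVALID (collision), skipped
Fold 2: move[0]->R => RLLLL INVALID (collision), skipped
Fold 3: move[1]->D => UDLLL INVALID (collision), skipped
Fold 4: move[2]->U => ULULL VALID

Answer: XXXV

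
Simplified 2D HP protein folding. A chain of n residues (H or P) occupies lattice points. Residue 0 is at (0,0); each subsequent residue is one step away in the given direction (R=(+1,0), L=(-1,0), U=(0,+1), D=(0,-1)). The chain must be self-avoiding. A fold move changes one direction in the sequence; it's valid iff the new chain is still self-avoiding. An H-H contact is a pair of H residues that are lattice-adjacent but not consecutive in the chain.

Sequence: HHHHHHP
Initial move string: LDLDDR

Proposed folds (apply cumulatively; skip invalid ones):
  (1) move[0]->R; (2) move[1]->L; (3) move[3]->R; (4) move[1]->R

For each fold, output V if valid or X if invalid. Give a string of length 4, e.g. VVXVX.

Answer: VXXX

Derivation:
Initial: LDLDDR -> [(0, 0), (-1, 0), (-1, -1), (-2, -1), (-2, -2), (-2, -3), (-1, -3)]
Fold 1: move[0]->R => RDLDDR VALID
Fold 2: move[1]->L => RLLDDR INVALID (collision), skipped
Fold 3: move[3]->R => RDLRDR INVALID (collision), skipped
Fold 4: move[1]->R => RRLDDR INVALID (collision), skipped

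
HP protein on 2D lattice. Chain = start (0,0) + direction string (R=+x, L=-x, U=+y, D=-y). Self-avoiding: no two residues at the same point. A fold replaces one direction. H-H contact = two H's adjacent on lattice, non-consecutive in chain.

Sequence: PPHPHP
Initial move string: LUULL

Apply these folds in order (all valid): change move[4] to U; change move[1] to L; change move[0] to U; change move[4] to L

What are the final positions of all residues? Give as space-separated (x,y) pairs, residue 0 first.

Answer: (0,0) (0,1) (-1,1) (-1,2) (-2,2) (-3,2)

Derivation:
Initial moves: LUULL
Fold: move[4]->U => LUULU (positions: [(0, 0), (-1, 0), (-1, 1), (-1, 2), (-2, 2), (-2, 3)])
Fold: move[1]->L => LLULU (positions: [(0, 0), (-1, 0), (-2, 0), (-2, 1), (-3, 1), (-3, 2)])
Fold: move[0]->U => ULULU (positions: [(0, 0), (0, 1), (-1, 1), (-1, 2), (-2, 2), (-2, 3)])
Fold: move[4]->L => ULULL (positions: [(0, 0), (0, 1), (-1, 1), (-1, 2), (-2, 2), (-3, 2)])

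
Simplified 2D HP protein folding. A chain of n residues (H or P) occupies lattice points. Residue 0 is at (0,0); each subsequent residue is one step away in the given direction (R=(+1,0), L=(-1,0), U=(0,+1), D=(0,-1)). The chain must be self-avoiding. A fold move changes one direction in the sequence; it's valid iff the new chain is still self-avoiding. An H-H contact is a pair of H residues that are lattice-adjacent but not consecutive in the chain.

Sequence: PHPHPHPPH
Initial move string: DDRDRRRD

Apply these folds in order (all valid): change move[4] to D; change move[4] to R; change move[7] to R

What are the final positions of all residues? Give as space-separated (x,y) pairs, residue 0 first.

Initial moves: DDRDRRRD
Fold: move[4]->D => DDRDDRRD (positions: [(0, 0), (0, -1), (0, -2), (1, -2), (1, -3), (1, -4), (2, -4), (3, -4), (3, -5)])
Fold: move[4]->R => DDRDRRRD (positions: [(0, 0), (0, -1), (0, -2), (1, -2), (1, -3), (2, -3), (3, -3), (4, -3), (4, -4)])
Fold: move[7]->R => DDRDRRRR (positions: [(0, 0), (0, -1), (0, -2), (1, -2), (1, -3), (2, -3), (3, -3), (4, -3), (5, -3)])

Answer: (0,0) (0,-1) (0,-2) (1,-2) (1,-3) (2,-3) (3,-3) (4,-3) (5,-3)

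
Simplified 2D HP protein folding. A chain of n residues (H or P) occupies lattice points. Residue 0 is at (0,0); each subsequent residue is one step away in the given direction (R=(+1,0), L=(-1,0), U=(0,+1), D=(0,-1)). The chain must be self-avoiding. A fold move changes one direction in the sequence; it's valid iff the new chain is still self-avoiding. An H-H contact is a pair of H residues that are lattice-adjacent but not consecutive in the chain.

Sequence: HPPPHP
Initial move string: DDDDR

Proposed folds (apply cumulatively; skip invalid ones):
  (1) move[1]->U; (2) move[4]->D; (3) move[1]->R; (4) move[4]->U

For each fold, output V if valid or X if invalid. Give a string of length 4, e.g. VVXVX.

Initial: DDDDR -> [(0, 0), (0, -1), (0, -2), (0, -3), (0, -4), (1, -4)]
Fold 1: move[1]->U => DUDDR INVALID (collision), skipped
Fold 2: move[4]->D => DDDDD VALID
Fold 3: move[1]->R => DRDDD VALID
Fold 4: move[4]->U => DRDDU INVALID (collision), skipped

Answer: XVVX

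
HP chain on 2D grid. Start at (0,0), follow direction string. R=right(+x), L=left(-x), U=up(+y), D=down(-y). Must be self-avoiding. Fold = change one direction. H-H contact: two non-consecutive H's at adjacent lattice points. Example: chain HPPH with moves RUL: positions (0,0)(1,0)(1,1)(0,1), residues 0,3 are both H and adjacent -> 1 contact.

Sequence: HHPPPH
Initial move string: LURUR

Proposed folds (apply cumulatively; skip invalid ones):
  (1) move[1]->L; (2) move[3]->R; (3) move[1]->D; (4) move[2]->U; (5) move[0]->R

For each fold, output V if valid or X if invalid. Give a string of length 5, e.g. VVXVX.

Answer: XVVXV

Derivation:
Initial: LURUR -> [(0, 0), (-1, 0), (-1, 1), (0, 1), (0, 2), (1, 2)]
Fold 1: move[1]->L => LLRUR INVALID (collision), skipped
Fold 2: move[3]->R => LURRR VALID
Fold 3: move[1]->D => LDRRR VALID
Fold 4: move[2]->U => LDURR INVALID (collision), skipped
Fold 5: move[0]->R => RDRRR VALID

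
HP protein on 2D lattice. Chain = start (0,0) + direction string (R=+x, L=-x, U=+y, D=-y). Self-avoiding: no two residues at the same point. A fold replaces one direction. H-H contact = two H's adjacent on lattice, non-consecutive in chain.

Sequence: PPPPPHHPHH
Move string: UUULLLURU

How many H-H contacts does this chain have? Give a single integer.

Answer: 1

Derivation:
Positions: [(0, 0), (0, 1), (0, 2), (0, 3), (-1, 3), (-2, 3), (-3, 3), (-3, 4), (-2, 4), (-2, 5)]
H-H contact: residue 5 @(-2,3) - residue 8 @(-2, 4)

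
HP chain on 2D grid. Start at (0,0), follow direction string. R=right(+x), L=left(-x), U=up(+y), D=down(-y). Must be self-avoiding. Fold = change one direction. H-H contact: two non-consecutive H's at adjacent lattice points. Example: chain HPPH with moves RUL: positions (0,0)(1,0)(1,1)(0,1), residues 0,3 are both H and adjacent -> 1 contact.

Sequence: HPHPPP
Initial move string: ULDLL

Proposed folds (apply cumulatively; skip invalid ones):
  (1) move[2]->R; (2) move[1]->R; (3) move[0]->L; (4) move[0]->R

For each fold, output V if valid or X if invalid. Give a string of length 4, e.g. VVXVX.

Answer: XXVX

Derivation:
Initial: ULDLL -> [(0, 0), (0, 1), (-1, 1), (-1, 0), (-2, 0), (-3, 0)]
Fold 1: move[2]->R => ULRLL INVALID (collision), skipped
Fold 2: move[1]->R => URDLL INVALID (collision), skipped
Fold 3: move[0]->L => LLDLL VALID
Fold 4: move[0]->R => RLDLL INVALID (collision), skipped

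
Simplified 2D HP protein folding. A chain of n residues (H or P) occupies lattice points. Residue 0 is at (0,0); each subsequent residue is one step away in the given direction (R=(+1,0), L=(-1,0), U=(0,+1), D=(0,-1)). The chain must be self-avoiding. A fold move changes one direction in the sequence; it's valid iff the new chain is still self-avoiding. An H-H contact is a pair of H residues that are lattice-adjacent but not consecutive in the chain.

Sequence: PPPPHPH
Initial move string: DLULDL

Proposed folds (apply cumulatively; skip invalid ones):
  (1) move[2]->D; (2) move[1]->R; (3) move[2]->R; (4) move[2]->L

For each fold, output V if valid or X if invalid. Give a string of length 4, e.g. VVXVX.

Initial: DLULDL -> [(0, 0), (0, -1), (-1, -1), (-1, 0), (-2, 0), (-2, -1), (-3, -1)]
Fold 1: move[2]->D => DLDLDL VALID
Fold 2: move[1]->R => DRDLDL VALID
Fold 3: move[2]->R => DRRLDL INVALID (collision), skipped
Fold 4: move[2]->L => DRLLDL INVALID (collision), skipped

Answer: VVXX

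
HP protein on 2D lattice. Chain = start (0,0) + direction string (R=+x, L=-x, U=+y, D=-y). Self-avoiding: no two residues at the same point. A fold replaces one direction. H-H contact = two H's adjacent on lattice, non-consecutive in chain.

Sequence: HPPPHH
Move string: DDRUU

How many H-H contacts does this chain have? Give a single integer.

Answer: 1

Derivation:
Positions: [(0, 0), (0, -1), (0, -2), (1, -2), (1, -1), (1, 0)]
H-H contact: residue 0 @(0,0) - residue 5 @(1, 0)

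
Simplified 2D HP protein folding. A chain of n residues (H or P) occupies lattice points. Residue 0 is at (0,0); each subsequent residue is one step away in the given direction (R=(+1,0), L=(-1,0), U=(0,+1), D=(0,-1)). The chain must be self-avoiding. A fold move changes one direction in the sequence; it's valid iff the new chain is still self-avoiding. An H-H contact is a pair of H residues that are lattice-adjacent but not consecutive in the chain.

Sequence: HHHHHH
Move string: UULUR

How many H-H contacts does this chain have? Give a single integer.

Answer: 1

Derivation:
Positions: [(0, 0), (0, 1), (0, 2), (-1, 2), (-1, 3), (0, 3)]
H-H contact: residue 2 @(0,2) - residue 5 @(0, 3)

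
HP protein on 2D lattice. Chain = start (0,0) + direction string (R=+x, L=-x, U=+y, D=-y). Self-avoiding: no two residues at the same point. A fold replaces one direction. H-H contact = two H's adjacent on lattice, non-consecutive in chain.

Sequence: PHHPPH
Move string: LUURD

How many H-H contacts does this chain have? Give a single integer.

Answer: 1

Derivation:
Positions: [(0, 0), (-1, 0), (-1, 1), (-1, 2), (0, 2), (0, 1)]
H-H contact: residue 2 @(-1,1) - residue 5 @(0, 1)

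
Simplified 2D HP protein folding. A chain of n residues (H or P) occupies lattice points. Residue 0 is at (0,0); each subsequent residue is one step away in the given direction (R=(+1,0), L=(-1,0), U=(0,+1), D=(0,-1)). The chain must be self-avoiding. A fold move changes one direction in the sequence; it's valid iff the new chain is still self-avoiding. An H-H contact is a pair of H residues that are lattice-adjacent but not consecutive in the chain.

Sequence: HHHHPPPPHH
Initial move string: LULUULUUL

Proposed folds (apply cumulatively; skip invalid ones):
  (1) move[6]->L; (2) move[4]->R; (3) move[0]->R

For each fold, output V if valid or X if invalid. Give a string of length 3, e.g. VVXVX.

Initial: LULUULUUL -> [(0, 0), (-1, 0), (-1, 1), (-2, 1), (-2, 2), (-2, 3), (-3, 3), (-3, 4), (-3, 5), (-4, 5)]
Fold 1: move[6]->L => LULUULLUL VALID
Fold 2: move[4]->R => LULURLLUL INVALID (collision), skipped
Fold 3: move[0]->R => RULUULLUL VALID

Answer: VXV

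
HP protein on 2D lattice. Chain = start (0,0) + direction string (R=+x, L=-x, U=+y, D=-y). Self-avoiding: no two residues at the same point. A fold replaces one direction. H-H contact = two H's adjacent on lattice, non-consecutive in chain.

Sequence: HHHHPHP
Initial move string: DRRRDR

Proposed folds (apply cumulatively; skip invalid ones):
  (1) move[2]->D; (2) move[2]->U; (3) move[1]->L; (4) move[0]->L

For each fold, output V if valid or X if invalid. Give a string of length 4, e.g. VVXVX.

Initial: DRRRDR -> [(0, 0), (0, -1), (1, -1), (2, -1), (3, -1), (3, -2), (4, -2)]
Fold 1: move[2]->D => DRDRDR VALID
Fold 2: move[2]->U => DRURDR VALID
Fold 3: move[1]->L => DLURDR INVALID (collision), skipped
Fold 4: move[0]->L => LRURDR INVALID (collision), skipped

Answer: VVXX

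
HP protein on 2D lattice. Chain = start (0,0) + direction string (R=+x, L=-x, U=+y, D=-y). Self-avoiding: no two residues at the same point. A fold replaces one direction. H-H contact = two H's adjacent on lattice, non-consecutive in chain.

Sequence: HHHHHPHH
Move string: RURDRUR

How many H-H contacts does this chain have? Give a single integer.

Positions: [(0, 0), (1, 0), (1, 1), (2, 1), (2, 0), (3, 0), (3, 1), (4, 1)]
H-H contact: residue 1 @(1,0) - residue 4 @(2, 0)
H-H contact: residue 3 @(2,1) - residue 6 @(3, 1)

Answer: 2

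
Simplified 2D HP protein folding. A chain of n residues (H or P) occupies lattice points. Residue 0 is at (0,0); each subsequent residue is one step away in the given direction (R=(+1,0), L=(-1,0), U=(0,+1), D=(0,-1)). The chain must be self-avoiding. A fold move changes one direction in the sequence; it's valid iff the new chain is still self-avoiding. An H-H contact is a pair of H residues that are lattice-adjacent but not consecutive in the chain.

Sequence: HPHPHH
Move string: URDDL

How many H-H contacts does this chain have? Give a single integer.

Positions: [(0, 0), (0, 1), (1, 1), (1, 0), (1, -1), (0, -1)]
H-H contact: residue 0 @(0,0) - residue 5 @(0, -1)

Answer: 1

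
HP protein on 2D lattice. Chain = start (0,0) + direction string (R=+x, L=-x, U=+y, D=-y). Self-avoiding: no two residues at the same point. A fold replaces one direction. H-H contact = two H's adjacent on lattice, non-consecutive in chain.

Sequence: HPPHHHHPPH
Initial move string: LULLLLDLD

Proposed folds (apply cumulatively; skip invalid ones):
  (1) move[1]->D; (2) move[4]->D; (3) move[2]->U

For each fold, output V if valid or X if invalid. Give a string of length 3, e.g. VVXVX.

Answer: VVX

Derivation:
Initial: LULLLLDLD -> [(0, 0), (-1, 0), (-1, 1), (-2, 1), (-3, 1), (-4, 1), (-5, 1), (-5, 0), (-6, 0), (-6, -1)]
Fold 1: move[1]->D => LDLLLLDLD VALID
Fold 2: move[4]->D => LDLLDLDLD VALID
Fold 3: move[2]->U => LDULDLDLD INVALID (collision), skipped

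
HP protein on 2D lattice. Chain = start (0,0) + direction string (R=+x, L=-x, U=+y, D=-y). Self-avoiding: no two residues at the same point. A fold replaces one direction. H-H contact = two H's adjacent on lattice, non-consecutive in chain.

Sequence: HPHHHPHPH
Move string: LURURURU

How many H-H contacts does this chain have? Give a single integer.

Answer: 1

Derivation:
Positions: [(0, 0), (-1, 0), (-1, 1), (0, 1), (0, 2), (1, 2), (1, 3), (2, 3), (2, 4)]
H-H contact: residue 0 @(0,0) - residue 3 @(0, 1)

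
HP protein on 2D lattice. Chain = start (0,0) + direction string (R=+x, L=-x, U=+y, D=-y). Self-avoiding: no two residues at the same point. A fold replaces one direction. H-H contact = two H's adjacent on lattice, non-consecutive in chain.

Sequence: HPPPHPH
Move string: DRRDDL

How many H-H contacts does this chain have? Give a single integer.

Positions: [(0, 0), (0, -1), (1, -1), (2, -1), (2, -2), (2, -3), (1, -3)]
No H-H contacts found.

Answer: 0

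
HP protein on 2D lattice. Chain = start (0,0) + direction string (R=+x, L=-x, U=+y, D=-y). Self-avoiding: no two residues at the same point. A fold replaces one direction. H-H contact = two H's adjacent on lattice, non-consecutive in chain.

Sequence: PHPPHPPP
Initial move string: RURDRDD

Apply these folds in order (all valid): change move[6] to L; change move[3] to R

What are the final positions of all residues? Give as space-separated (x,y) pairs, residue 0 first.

Initial moves: RURDRDD
Fold: move[6]->L => RURDRDL (positions: [(0, 0), (1, 0), (1, 1), (2, 1), (2, 0), (3, 0), (3, -1), (2, -1)])
Fold: move[3]->R => RURRRDL (positions: [(0, 0), (1, 0), (1, 1), (2, 1), (3, 1), (4, 1), (4, 0), (3, 0)])

Answer: (0,0) (1,0) (1,1) (2,1) (3,1) (4,1) (4,0) (3,0)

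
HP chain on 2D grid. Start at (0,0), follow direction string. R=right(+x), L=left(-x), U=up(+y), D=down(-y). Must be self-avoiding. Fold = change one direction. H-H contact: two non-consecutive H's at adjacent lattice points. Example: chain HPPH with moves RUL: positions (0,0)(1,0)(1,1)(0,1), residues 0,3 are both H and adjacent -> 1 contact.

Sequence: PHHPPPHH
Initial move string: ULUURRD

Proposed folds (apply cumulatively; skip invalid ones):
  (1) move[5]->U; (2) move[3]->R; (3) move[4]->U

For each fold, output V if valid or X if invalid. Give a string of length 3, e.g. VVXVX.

Initial: ULUURRD -> [(0, 0), (0, 1), (-1, 1), (-1, 2), (-1, 3), (0, 3), (1, 3), (1, 2)]
Fold 1: move[5]->U => ULUURUD INVALID (collision), skipped
Fold 2: move[3]->R => ULURRRD VALID
Fold 3: move[4]->U => ULURURD VALID

Answer: XVV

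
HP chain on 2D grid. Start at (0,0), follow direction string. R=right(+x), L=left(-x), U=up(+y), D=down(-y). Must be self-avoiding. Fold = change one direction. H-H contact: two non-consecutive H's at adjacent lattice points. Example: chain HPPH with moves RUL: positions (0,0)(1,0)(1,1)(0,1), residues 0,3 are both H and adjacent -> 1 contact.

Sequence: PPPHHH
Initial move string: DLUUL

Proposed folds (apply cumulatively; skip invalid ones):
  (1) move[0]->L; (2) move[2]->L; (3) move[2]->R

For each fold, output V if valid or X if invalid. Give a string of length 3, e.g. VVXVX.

Initial: DLUUL -> [(0, 0), (0, -1), (-1, -1), (-1, 0), (-1, 1), (-2, 1)]
Fold 1: move[0]->L => LLUUL VALID
Fold 2: move[2]->L => LLLUL VALID
Fold 3: move[2]->R => LLRUL INVALID (collision), skipped

Answer: VVX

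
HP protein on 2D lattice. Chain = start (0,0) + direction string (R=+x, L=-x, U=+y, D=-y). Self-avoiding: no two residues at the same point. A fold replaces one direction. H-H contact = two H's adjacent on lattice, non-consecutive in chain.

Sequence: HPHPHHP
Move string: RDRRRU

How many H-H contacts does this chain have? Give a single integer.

Positions: [(0, 0), (1, 0), (1, -1), (2, -1), (3, -1), (4, -1), (4, 0)]
No H-H contacts found.

Answer: 0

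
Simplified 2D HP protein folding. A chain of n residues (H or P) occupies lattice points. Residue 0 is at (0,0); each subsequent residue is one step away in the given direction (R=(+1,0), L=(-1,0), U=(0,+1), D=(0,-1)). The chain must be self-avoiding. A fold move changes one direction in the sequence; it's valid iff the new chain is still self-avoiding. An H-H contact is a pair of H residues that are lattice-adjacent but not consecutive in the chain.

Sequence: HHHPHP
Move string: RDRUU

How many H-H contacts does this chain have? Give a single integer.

Positions: [(0, 0), (1, 0), (1, -1), (2, -1), (2, 0), (2, 1)]
H-H contact: residue 1 @(1,0) - residue 4 @(2, 0)

Answer: 1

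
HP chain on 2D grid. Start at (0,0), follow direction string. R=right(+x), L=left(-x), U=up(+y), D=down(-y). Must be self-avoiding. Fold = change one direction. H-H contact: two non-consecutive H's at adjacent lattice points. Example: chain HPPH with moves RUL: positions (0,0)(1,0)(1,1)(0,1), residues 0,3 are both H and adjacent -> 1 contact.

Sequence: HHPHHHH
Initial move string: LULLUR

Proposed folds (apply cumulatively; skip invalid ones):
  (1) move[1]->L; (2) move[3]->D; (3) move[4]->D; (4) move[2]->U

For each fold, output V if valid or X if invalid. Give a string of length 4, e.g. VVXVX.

Initial: LULLUR -> [(0, 0), (-1, 0), (-1, 1), (-2, 1), (-3, 1), (-3, 2), (-2, 2)]
Fold 1: move[1]->L => LLLLUR VALID
Fold 2: move[3]->D => LLLDUR INVALID (collision), skipped
Fold 3: move[4]->D => LLLLDR VALID
Fold 4: move[2]->U => LLULDR INVALID (collision), skipped

Answer: VXVX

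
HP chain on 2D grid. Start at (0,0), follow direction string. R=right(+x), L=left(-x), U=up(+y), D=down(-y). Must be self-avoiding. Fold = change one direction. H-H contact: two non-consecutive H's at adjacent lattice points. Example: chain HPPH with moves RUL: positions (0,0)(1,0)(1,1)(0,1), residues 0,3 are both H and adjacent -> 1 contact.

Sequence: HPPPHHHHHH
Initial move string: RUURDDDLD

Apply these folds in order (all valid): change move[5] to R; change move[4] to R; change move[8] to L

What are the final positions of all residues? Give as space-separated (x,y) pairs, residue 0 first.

Answer: (0,0) (1,0) (1,1) (1,2) (2,2) (3,2) (4,2) (4,1) (3,1) (2,1)

Derivation:
Initial moves: RUURDDDLD
Fold: move[5]->R => RUURDRDLD (positions: [(0, 0), (1, 0), (1, 1), (1, 2), (2, 2), (2, 1), (3, 1), (3, 0), (2, 0), (2, -1)])
Fold: move[4]->R => RUURRRDLD (positions: [(0, 0), (1, 0), (1, 1), (1, 2), (2, 2), (3, 2), (4, 2), (4, 1), (3, 1), (3, 0)])
Fold: move[8]->L => RUURRRDLL (positions: [(0, 0), (1, 0), (1, 1), (1, 2), (2, 2), (3, 2), (4, 2), (4, 1), (3, 1), (2, 1)])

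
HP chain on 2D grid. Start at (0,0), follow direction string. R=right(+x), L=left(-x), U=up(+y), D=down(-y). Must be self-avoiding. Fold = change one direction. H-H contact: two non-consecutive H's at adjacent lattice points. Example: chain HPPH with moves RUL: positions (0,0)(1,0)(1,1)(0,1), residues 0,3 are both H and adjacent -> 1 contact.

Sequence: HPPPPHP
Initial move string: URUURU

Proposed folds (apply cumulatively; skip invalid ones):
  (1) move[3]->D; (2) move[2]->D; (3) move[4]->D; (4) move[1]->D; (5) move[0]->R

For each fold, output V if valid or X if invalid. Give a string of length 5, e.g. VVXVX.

Initial: URUURU -> [(0, 0), (0, 1), (1, 1), (1, 2), (1, 3), (2, 3), (2, 4)]
Fold 1: move[3]->D => URUDRU INVALID (collision), skipped
Fold 2: move[2]->D => URDURU INVALID (collision), skipped
Fold 3: move[4]->D => URUUDU INVALID (collision), skipped
Fold 4: move[1]->D => UDUURU INVALID (collision), skipped
Fold 5: move[0]->R => RRUURU VALID

Answer: XXXXV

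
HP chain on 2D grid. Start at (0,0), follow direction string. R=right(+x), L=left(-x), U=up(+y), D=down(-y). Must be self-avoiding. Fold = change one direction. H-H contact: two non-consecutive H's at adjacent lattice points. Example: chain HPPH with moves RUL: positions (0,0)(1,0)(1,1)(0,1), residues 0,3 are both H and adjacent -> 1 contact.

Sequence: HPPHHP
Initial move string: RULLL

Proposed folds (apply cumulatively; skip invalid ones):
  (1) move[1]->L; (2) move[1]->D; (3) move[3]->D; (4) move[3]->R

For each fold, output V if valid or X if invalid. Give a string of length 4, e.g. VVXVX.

Initial: RULLL -> [(0, 0), (1, 0), (1, 1), (0, 1), (-1, 1), (-2, 1)]
Fold 1: move[1]->L => RLLLL INVALID (collision), skipped
Fold 2: move[1]->D => RDLLL VALID
Fold 3: move[3]->D => RDLDL VALID
Fold 4: move[3]->R => RDLRL INVALID (collision), skipped

Answer: XVVX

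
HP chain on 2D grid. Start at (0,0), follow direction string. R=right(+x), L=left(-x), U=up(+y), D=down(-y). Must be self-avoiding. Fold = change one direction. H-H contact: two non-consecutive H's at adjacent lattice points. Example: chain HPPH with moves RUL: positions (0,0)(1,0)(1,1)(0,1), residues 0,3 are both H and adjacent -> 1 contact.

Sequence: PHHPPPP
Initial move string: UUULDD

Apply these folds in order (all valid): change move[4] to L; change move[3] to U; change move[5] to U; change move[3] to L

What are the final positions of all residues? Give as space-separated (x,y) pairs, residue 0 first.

Answer: (0,0) (0,1) (0,2) (0,3) (-1,3) (-2,3) (-2,4)

Derivation:
Initial moves: UUULDD
Fold: move[4]->L => UUULLD (positions: [(0, 0), (0, 1), (0, 2), (0, 3), (-1, 3), (-2, 3), (-2, 2)])
Fold: move[3]->U => UUUULD (positions: [(0, 0), (0, 1), (0, 2), (0, 3), (0, 4), (-1, 4), (-1, 3)])
Fold: move[5]->U => UUUULU (positions: [(0, 0), (0, 1), (0, 2), (0, 3), (0, 4), (-1, 4), (-1, 5)])
Fold: move[3]->L => UUULLU (positions: [(0, 0), (0, 1), (0, 2), (0, 3), (-1, 3), (-2, 3), (-2, 4)])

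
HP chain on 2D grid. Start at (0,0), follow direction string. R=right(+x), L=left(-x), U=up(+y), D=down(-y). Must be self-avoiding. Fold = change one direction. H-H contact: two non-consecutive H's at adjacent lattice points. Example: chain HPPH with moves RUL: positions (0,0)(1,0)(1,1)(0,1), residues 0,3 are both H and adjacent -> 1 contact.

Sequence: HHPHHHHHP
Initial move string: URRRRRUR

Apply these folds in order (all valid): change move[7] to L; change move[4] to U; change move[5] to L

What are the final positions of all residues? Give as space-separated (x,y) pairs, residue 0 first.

Initial moves: URRRRRUR
Fold: move[7]->L => URRRRRUL (positions: [(0, 0), (0, 1), (1, 1), (2, 1), (3, 1), (4, 1), (5, 1), (5, 2), (4, 2)])
Fold: move[4]->U => URRRURUL (positions: [(0, 0), (0, 1), (1, 1), (2, 1), (3, 1), (3, 2), (4, 2), (4, 3), (3, 3)])
Fold: move[5]->L => URRRULUL (positions: [(0, 0), (0, 1), (1, 1), (2, 1), (3, 1), (3, 2), (2, 2), (2, 3), (1, 3)])

Answer: (0,0) (0,1) (1,1) (2,1) (3,1) (3,2) (2,2) (2,3) (1,3)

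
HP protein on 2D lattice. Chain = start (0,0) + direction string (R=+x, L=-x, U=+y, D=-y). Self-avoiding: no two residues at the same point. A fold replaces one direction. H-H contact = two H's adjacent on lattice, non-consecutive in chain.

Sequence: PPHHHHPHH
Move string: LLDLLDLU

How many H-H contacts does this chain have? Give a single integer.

Answer: 1

Derivation:
Positions: [(0, 0), (-1, 0), (-2, 0), (-2, -1), (-3, -1), (-4, -1), (-4, -2), (-5, -2), (-5, -1)]
H-H contact: residue 5 @(-4,-1) - residue 8 @(-5, -1)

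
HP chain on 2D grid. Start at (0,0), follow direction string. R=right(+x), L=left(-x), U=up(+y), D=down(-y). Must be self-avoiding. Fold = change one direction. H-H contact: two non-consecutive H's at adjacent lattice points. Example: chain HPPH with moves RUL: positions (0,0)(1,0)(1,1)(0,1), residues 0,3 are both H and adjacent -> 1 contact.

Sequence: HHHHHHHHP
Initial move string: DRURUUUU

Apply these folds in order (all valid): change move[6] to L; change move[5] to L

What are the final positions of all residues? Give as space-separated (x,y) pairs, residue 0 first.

Answer: (0,0) (0,-1) (1,-1) (1,0) (2,0) (2,1) (1,1) (0,1) (0,2)

Derivation:
Initial moves: DRURUUUU
Fold: move[6]->L => DRURUULU (positions: [(0, 0), (0, -1), (1, -1), (1, 0), (2, 0), (2, 1), (2, 2), (1, 2), (1, 3)])
Fold: move[5]->L => DRURULLU (positions: [(0, 0), (0, -1), (1, -1), (1, 0), (2, 0), (2, 1), (1, 1), (0, 1), (0, 2)])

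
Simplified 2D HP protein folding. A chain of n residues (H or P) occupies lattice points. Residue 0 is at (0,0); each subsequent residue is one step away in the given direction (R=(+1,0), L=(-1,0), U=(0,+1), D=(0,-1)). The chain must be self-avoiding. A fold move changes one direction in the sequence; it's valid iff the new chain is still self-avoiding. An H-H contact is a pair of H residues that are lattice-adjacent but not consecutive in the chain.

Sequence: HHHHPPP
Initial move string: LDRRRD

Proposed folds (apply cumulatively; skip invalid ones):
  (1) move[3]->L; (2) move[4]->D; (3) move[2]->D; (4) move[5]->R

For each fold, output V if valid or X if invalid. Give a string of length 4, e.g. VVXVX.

Initial: LDRRRD -> [(0, 0), (-1, 0), (-1, -1), (0, -1), (1, -1), (2, -1), (2, -2)]
Fold 1: move[3]->L => LDRLRD INVALID (collision), skipped
Fold 2: move[4]->D => LDRRDD VALID
Fold 3: move[2]->D => LDDRDD VALID
Fold 4: move[5]->R => LDDRDR VALID

Answer: XVVV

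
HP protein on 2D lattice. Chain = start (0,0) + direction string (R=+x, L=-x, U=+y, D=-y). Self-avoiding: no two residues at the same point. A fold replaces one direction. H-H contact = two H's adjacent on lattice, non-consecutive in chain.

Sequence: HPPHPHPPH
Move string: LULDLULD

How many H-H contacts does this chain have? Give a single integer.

Answer: 1

Derivation:
Positions: [(0, 0), (-1, 0), (-1, 1), (-2, 1), (-2, 0), (-3, 0), (-3, 1), (-4, 1), (-4, 0)]
H-H contact: residue 5 @(-3,0) - residue 8 @(-4, 0)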